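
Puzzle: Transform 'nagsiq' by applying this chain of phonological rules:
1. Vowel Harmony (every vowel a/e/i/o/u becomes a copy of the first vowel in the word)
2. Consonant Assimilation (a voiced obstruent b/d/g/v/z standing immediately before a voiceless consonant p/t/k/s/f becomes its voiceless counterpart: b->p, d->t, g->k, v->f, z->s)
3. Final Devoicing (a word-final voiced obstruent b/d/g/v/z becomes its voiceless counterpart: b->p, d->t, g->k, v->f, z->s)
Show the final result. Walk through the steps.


Starting form: 'nagsiq'
Rule 1: Vowel Harmony: all vowels become 'a' (matching first vowel). 'nagsiq' -> 'nagsaq'
Rule 2: Consonant Assimilation: voiced obstruent before voiceless consonant becomes voiceless ('gs' -> 'ks'). 'nagsaq' -> 'naksaq'
Rule 3: Final Devoicing: final consonant 'q' is not one of the voiced obstruents b/d/g/v/z. No change.
Final form: 'naksaq'

naksaq


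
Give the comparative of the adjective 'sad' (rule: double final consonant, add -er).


Apply comparative formation (double final consonant, add -er): 'sad' -> 'sadder'.

sadder


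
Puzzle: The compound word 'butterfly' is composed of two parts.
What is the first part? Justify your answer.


Split 'butterfly' into 'butter' + 'fly'. The first part is 'butter'.

butter


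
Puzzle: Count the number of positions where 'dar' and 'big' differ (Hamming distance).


Alignment:
Position 1: 'd' vs 'b' = DIFFER
Position 2: 'a' vs 'i' = DIFFER
Position 3: 'r' vs 'g' = DIFFER
Total differences: 3

3


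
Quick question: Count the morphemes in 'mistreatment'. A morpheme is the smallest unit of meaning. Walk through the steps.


Decomposition: mis- (prefix) + treat (root) + -ment (suffix) = 3 morpheme(s)

3 morphemes


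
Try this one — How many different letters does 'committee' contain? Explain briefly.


Unique letters in 'committee': {c, e, i, m, o, t} = 6 distinct letters.

6


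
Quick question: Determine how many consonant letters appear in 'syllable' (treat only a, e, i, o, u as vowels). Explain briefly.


Consonants in 'syllable': s, y, l, l, b, l = 6 consonants.

6


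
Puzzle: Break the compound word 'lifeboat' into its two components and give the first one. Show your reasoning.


Split 'lifeboat' into 'life' + 'boat'. The first part is 'life'.

life


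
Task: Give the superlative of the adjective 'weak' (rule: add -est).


Apply superlative formation (add -est): 'weak' -> 'weakest'.

weakest


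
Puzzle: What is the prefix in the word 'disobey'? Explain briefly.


The word 'disobey' = 'dis' (prefix) + 'obey' (root). The prefix is 'dis'.

dis


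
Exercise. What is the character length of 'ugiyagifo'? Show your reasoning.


Spell out 'ugiyagifo' and number each letter: u(1), g(2), i(3), y(4), a(5), g(6), i(7), f(8), o(9). Total: 9 letters.

9


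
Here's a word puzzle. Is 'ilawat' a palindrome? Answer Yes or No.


Forward: 'ilawat'
Reversed: 'tawali'
They differ.

No


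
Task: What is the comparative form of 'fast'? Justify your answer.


Apply comparative formation (add -er): 'fast' -> 'faster'.

faster


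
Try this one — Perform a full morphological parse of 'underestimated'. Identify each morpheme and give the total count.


Step 1: Identify prefix: 'under' (meaning: beneath/insufficient)
Step 2: Identify root: 'estimate'
Step 3: Identify suffix(es): 'ed'
Decomposition: under- (prefix: beneath/insufficient) + estimate (root) + -ed (suffix: past)
Total morphemes: 3

3 morphemes (under- (prefix: beneath/insufficient) + estimate (root) + -ed (suffix: past))


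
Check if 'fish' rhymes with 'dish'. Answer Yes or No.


Rime (stressed vowel + following sounds) of 'fish': -ish = /ɪʃ/
Rime of 'dish': -ish = /ɪʃ/
/ɪʃ/ and /ɪʃ/ are the same ending sound, so the words rhyme.

Yes


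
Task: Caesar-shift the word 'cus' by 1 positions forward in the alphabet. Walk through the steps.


Shift each letter by 1: c -> d, u -> v, s -> t. Result: 'dvt'.

dvt


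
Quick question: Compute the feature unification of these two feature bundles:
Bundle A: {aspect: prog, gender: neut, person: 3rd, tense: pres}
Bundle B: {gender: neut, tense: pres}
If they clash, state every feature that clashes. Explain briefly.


Compare features:
aspect: A=prog vs B=_ -> unified: prog
gender: A=neut vs B=neut -> unified: neut
person: A=3rd vs B=_ -> unified: 3rd
tense: A=pres vs B=pres -> unified: pres
No clashes found.

Unified: {aspect: prog, gender: neut, person: 3rd, tense: pres}


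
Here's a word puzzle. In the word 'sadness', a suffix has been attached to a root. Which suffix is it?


The word 'sadness' = 'sad' (root) + '-ness' (suffix). The suffix is '-ness'.

ness


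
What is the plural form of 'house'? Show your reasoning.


Apply rule: Add -s. 'house' becomes 'houses'.

houses


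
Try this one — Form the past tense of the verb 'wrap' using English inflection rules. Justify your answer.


Apply rule: Double final consonant and add -ed. 'wrap' becomes 'wrapped'.

wrapped


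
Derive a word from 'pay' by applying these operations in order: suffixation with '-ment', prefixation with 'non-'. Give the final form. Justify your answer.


Step 1: Add suffix '-ment' to 'pay' = 'payment'
Step 2: Add prefix 'non-' to 'payment' = 'nonpayment'

nonpayment


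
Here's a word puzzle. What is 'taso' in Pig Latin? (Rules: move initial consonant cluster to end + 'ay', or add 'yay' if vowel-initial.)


'taso': move consonant cluster 't' to end and add 'ay': 'asotay'.

asotay


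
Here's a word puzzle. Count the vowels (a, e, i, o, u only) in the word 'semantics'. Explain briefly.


Vowels in 'semantics': e, a, i = 3 vowels.

3


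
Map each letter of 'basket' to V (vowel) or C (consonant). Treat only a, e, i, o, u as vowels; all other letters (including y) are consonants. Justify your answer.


Letter mapping: b = C, a = V, s = C, k = C, e = V, t = C.

CVCCVC


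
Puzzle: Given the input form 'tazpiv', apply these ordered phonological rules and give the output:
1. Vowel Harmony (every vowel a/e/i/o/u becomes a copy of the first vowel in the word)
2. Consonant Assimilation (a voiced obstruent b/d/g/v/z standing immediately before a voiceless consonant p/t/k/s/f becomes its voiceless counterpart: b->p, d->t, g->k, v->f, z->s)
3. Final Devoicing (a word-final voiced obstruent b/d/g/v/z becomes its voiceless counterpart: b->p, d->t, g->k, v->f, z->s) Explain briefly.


Starting form: 'tazpiv'
Rule 1: Vowel Harmony: all vowels become 'a' (matching first vowel). 'tazpiv' -> 'tazpav'
Rule 2: Consonant Assimilation: voiced obstruent before voiceless consonant becomes voiceless ('zp' -> 'sp'). 'tazpav' -> 'taspav'
Rule 3: Final Devoicing: word-final voiced obstruent 'v' becomes voiceless 'f'. 'taspav' -> 'taspaf'
Final form: 'taspaf'

taspaf


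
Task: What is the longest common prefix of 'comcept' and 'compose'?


Compare from the start: 3 characters match: 'com'. Mismatch at position 4: 'c' vs 'p'.

com


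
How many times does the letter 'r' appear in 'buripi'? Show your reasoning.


Letter 'r' in 'buripi': found at position(s) 3 = 1 occurrence(s).

1


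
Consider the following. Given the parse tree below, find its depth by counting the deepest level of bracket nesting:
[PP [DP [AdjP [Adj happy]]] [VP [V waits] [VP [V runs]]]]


Count bracket nesting levels:
'[' at pos 0: depth = 1
'[' at pos 4: depth = 2
'[' at pos 8: depth = 3
'[' at pos 14: depth = 4
'[' at pos 28: depth = 2
'[' at pos 32: depth = 3
'[' at pos 42: depth = 3
'[' at pos 46: depth = 4
Maximum depth reached: 4

4


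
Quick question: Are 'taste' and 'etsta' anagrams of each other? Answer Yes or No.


Sorted letters of 'taste': 'aestt'
Sorted letters of 'etsta': 'aestt'
They match.

Yes


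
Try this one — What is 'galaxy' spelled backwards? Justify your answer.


Reverse 'galaxy' character by character: 'yxalag'.

yxalag


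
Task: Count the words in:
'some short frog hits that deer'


Split into words: some | short | frog | hits | that | deer = 6 words.

6


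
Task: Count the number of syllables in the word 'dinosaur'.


Break 'dinosaur' into syllables: di-no-saur -> di | no | saur = 3 syllables

3 syllables


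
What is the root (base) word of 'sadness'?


Remove suffix '-ness' from 'sadness' to get root 'sad'.

sad


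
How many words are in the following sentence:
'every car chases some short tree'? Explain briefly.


Split into words: every | car | chases | some | short | tree = 6 words.

6


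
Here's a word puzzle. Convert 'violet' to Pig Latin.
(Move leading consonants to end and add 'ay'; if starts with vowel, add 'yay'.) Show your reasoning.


'violet': move consonant cluster 'v' to end and add 'ay': 'ioletvay'.

ioletvay


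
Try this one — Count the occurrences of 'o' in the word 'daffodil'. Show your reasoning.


Letter 'o' in 'daffodil': found at position(s) 5 = 1 occurrence(s).

1


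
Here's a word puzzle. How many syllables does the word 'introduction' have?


Break 'introduction' into syllables: in-tro-duc-tion -> in | tro | duc | tion = 4 syllables

4 syllables


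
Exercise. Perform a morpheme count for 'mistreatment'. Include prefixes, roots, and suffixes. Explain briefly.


Decomposition: mis- (prefix) + treat (root) + -ment (suffix) = 3 morpheme(s)

3 morphemes


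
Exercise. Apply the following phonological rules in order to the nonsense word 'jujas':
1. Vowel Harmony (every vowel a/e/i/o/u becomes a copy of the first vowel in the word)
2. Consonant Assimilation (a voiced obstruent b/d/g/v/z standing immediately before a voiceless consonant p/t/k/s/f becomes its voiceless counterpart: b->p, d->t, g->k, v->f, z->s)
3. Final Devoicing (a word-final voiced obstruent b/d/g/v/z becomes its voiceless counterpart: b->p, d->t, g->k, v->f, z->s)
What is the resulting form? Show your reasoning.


Starting form: 'jujas'
Rule 1: Vowel Harmony: all vowels become 'u' (matching first vowel). 'jujas' -> 'jujus'
Rule 2: Consonant Assimilation: no voiced obstruent (b/d/g/v/z) stands immediately before a voiceless consonant (p/t/k/s/f). No change.
Rule 3: Final Devoicing: final consonant 's' is not one of the voiced obstruents b/d/g/v/z. No change.
Final form: 'jujus'

jujus


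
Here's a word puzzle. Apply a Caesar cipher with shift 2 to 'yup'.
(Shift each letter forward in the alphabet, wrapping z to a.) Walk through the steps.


Shift each letter by 2: y -> a, u -> w, p -> r. Result: 'awr'.

awr


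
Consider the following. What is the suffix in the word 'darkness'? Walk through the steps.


The word 'darkness' = 'dark' (root) + '-ness' (suffix). The suffix is '-ness'.

ness


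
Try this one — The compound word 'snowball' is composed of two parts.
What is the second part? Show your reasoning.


Split 'snowball' into 'snow' + 'ball'. The second part is 'ball'.

ball


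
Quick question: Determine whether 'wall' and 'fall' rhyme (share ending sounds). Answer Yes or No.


Rime (stressed vowel + following sounds) of 'wall': -all = /ɔːl/
Rime of 'fall': -all = /ɔːl/
/ɔːl/ and /ɔːl/ are the same ending sound, so the words rhyme.

Yes


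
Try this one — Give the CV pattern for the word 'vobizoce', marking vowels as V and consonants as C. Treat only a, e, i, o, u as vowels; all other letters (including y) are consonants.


Letter mapping: v = C, o = V, b = C, i = V, z = C, o = V, c = C, e = V.

CVCVCVCV


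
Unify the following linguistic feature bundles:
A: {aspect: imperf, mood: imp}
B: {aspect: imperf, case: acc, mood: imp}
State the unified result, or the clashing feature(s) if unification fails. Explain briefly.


Compare features:
aspect: A=imperf vs B=imperf -> unified: imperf
case: A=_ vs B=acc -> unified: acc
mood: A=imp vs B=imp -> unified: imp
No clashes found.

Unified: {aspect: imperf, case: acc, mood: imp}


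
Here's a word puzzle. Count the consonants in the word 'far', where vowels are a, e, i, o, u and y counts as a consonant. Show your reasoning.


Consonants in 'far': f, r = 2 consonants.

2


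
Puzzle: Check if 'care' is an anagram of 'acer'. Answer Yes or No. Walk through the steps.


Sorted letters of 'care': 'acer'
Sorted letters of 'acer': 'acer'
They match.

Yes


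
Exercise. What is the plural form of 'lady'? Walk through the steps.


Apply rule: Change -y to -ies (consonant + y). 'lady' becomes 'ladies'.

ladies


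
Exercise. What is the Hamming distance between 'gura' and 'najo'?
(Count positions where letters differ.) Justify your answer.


Alignment:
Position 1: 'g' vs 'n' = DIFFER
Position 2: 'u' vs 'a' = DIFFER
Position 3: 'r' vs 'j' = DIFFER
Position 4: 'a' vs 'o' = DIFFER
Total differences: 4

4


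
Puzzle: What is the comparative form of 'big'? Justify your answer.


Apply comparative formation (double final consonant, add -er): 'big' -> 'bigger'.

bigger


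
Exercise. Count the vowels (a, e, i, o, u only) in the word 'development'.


Vowels in 'development': e, e, o, e = 4 vowels.

4


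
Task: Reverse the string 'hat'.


Reverse 'hat' character by character: 'tah'.

tah


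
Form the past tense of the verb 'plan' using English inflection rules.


Apply rule: Double final consonant and add -ed. 'plan' becomes 'planned'.

planned


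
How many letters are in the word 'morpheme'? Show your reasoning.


Spell out 'morpheme' and number each letter: m(1), o(2), r(3), p(4), h(5), e(6), m(7), e(8). Total: 8 letters.

8


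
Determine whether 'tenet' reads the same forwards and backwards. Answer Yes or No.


Forward: 'tenet'
Reversed: 'tenet'
They are identical.

Yes


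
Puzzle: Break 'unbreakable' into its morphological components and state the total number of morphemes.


Step 1: Identify prefix: 'un' (meaning: not/reverse)
Step 2: Identify root: 'break'
Step 3: Identify suffix(es): 'able'
Decomposition: un- (prefix: not/reverse) + break (root) + -able (suffix: capable of)
Total morphemes: 3

3 morphemes (un- (prefix: not/reverse) + break (root) + -able (suffix: capable of))


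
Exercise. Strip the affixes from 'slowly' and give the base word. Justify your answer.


Remove suffix '-ly' from 'slowly' to get root 'slow'.

slow


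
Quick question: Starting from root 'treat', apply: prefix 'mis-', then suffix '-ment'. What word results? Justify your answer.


Step 1: Add prefix 'mis-' to 'treat' = 'mistreat'
Step 2: Add suffix '-ment' to 'mistreat' = 'mistreatment'

mistreatment


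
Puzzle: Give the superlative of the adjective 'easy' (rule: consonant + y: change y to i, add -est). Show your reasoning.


Apply superlative formation (consonant + y: change y to i, add -est): 'easy' -> 'easiest'.

easiest


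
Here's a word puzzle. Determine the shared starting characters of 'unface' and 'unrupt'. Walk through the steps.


Compare from the start: 2 characters match: 'un'. Mismatch at position 3: 'f' vs 'r'.

un


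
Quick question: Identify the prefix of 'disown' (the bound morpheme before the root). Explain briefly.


The word 'disown' = 'dis' (prefix) + 'own' (root). The prefix is 'dis'.

dis


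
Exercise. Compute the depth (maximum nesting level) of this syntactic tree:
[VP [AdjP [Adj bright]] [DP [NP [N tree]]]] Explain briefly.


Count bracket nesting levels:
'[' at pos 0: depth = 1
'[' at pos 4: depth = 2
'[' at pos 10: depth = 3
'[' at pos 24: depth = 2
'[' at pos 28: depth = 3
'[' at pos 32: depth = 4
Maximum depth reached: 4

4


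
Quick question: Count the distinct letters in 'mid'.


Unique letters in 'mid': {d, i, m} = 3 distinct letters.

3


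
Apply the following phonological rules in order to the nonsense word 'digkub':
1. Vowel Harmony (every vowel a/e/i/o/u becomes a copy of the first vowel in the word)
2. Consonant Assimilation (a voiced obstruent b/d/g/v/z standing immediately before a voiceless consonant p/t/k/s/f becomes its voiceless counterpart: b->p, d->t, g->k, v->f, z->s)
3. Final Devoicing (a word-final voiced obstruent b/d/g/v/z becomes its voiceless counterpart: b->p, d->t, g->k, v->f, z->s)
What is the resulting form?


Starting form: 'digkub'
Rule 1: Vowel Harmony: all vowels become 'i' (matching first vowel). 'digkub' -> 'digkib'
Rule 2: Consonant Assimilation: voiced obstruent before voiceless consonant becomes voiceless ('gk' -> 'kk'). 'digkib' -> 'dikkib'
Rule 3: Final Devoicing: word-final voiced obstruent 'b' becomes voiceless 'p'. 'dikkib' -> 'dikkip'
Final form: 'dikkip'

dikkip


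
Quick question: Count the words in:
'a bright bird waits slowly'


Split into words: a | bright | bird | waits | slowly = 5 words.

5


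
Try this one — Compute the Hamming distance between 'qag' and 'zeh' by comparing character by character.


Alignment:
Position 1: 'q' vs 'z' = DIFFER
Position 2: 'a' vs 'e' = DIFFER
Position 3: 'g' vs 'h' = DIFFER
Total differences: 3

3


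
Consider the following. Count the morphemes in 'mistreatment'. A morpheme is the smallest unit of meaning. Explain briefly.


Decomposition: mis- (prefix) + treat (root) + -ment (suffix) = 3 morpheme(s)

3 morphemes


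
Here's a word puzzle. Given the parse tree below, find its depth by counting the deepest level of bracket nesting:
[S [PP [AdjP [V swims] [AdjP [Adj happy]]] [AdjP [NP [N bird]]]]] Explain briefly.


Count bracket nesting levels:
'[' at pos 0: depth = 1
'[' at pos 3: depth = 2
'[' at pos 7: depth = 3
'[' at pos 13: depth = 4
'[' at pos 23: depth = 4
'[' at pos 29: depth = 5
'[' at pos 43: depth = 3
'[' at pos 49: depth = 4
'[' at pos 53: depth = 5
Maximum depth reached: 5

5


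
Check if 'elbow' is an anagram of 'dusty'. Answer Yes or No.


Sorted letters of 'elbow': 'below'
Sorted letters of 'dusty': 'dstuy'
They do not match.

No


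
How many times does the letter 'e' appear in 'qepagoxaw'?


Letter 'e' in 'qepagoxaw': found at position(s) 2 = 1 occurrence(s).

1


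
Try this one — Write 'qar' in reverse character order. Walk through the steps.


Reverse 'qar' character by character: 'raq'.

raq


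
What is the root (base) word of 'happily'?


Remove suffix '-ly' from 'happily' to get root 'happy'.

happy


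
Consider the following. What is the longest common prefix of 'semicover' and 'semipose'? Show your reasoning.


Compare from the start: 4 characters match: 'semi'. Mismatch at position 5: 'c' vs 'p'.

semi


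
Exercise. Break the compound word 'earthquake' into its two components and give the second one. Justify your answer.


Split 'earthquake' into 'earth' + 'quake'. The second part is 'quake'.

quake


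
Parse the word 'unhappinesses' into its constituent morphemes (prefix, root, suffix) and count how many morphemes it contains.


Step 1: Identify prefix: 'un' (meaning: not/reverse)
Step 2: Identify root: 'happy'
Step 3: Identify suffix(es): 'ness, es'
Decomposition: un- (prefix: not/reverse) + happy (root) + -ness (suffix: state of) + -es (plural)
Total morphemes: 4

4 morphemes (un- (prefix: not/reverse) + happy (root) + -ness (suffix: state of) + -es (plural))


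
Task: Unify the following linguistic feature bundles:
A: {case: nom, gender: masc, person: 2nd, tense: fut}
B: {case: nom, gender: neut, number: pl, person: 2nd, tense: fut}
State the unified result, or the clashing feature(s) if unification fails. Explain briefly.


Compare features:
case: A=nom vs B=nom -> unified: nom
gender: A=masc vs B=neut -> CLASH
number: A=_ vs B=pl -> unified: pl
person: A=2nd vs B=2nd -> unified: 2nd
tense: A=fut vs B=fut -> unified: fut
Clash detected on feature 'gender' (masc vs neut); unification fails.

CLASH on 'gender' (masc vs neut)


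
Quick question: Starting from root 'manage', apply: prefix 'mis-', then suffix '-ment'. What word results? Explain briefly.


Step 1: Add prefix 'mis-' to 'manage' = 'mismanage'
Step 2: Add suffix '-ment' to 'mismanage' = 'mismanagement'

mismanagement


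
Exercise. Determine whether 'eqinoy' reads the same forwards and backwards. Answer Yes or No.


Forward: 'eqinoy'
Reversed: 'yoniqe'
They differ.

No


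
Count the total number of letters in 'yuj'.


Spell out 'yuj' and number each letter: y(1), u(2), j(3). Total: 3 letters.

3


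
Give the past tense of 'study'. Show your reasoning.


Apply rule: Change -y to -ied. 'study' becomes 'studied'.

studied


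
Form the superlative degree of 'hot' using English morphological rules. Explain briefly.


Apply superlative formation (double final consonant, add -est): 'hot' -> 'hottest'.

hottest


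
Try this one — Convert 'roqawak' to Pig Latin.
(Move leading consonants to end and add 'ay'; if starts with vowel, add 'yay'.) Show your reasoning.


'roqawak': move consonant cluster 'r' to end and add 'ay': 'oqawakray'.

oqawakray


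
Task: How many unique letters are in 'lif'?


Unique letters in 'lif': {f, i, l} = 3 distinct letters.

3


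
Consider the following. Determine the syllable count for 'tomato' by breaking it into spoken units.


Break 'tomato' into syllables: to-ma-to -> to | ma | to = 3 syllables

3 syllables


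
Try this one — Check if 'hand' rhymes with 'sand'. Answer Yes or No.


Rime (stressed vowel + following sounds) of 'hand': -and = /ænd/
Rime of 'sand': -and = /ænd/
/ænd/ and /ænd/ are the same ending sound, so the words rhyme.

Yes


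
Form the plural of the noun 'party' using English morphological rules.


Apply rule: Change -y to -ies (consonant + y). 'party' becomes 'parties'.

parties


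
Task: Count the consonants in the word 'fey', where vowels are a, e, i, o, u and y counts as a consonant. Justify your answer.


Consonants in 'fey': f, y = 2 consonants.

2


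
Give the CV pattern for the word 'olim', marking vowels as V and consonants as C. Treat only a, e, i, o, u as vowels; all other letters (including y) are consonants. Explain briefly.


Letter mapping: o = V, l = C, i = V, m = C.

VCVC


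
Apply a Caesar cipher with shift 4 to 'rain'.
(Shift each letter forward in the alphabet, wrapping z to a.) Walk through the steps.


Shift each letter by 4: r -> v, a -> e, i -> m, n -> r. Result: 'vemr'.

vemr


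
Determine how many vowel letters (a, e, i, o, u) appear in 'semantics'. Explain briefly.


Vowels in 'semantics': e, a, i = 3 vowels.

3


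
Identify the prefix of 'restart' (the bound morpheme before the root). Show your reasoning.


The word 'restart' = 're' (prefix) + 'start' (root). The prefix is 're'.

re


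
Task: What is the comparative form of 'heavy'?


Apply comparative formation (consonant + y: change y to i, add -er): 'heavy' -> 'heavier'.

heavier


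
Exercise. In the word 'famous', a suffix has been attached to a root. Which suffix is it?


The word 'famous' = 'fame' (root) + '-ous' (suffix). The suffix is '-ous'.

ous


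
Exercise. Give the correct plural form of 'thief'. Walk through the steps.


Apply rule: Change -f to -ves. 'thief' becomes 'thieves'.

thieves


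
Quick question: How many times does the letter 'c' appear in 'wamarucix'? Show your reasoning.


Letter 'c' in 'wamarucix': found at position(s) 7 = 1 occurrence(s).

1


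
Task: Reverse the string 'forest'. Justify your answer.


Reverse 'forest' character by character: 'tserof'.

tserof


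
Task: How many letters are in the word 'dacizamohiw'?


Spell out 'dacizamohiw' and number each letter: d(1), a(2), c(3), i(4), z(5), a(6), m(7), o(8), h(9), i(10), w(11). Total: 11 letters.

11


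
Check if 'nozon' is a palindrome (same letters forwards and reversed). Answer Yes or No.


Forward: 'nozon'
Reversed: 'nozon'
They are identical.

Yes


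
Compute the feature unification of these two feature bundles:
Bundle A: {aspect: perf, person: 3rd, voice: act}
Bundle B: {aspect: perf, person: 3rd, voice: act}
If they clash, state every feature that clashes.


Compare features:
aspect: A=perf vs B=perf -> unified: perf
person: A=3rd vs B=3rd -> unified: 3rd
voice: A=act vs B=act -> unified: act
No clashes found.

Unified: {aspect: perf, person: 3rd, voice: act}


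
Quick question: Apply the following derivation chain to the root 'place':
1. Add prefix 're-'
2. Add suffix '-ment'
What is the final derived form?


Step 1: Add prefix 're-' to 'place' = 'replace'
Step 2: Add suffix '-ment' to 'replace' = 'replacement'

replacement


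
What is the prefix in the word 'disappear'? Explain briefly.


The word 'disappear' = 'dis' (prefix) + 'appear' (root). The prefix is 'dis'.

dis


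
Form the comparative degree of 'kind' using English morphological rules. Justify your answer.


Apply comparative formation (add -er): 'kind' -> 'kinder'.

kinder


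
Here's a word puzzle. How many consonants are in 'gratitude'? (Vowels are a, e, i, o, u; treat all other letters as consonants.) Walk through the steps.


Consonants in 'gratitude': g, r, t, t, d = 5 consonants.

5


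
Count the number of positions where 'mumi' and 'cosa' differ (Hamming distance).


Alignment:
Position 1: 'm' vs 'c' = DIFFER
Position 2: 'u' vs 'o' = DIFFER
Position 3: 'm' vs 's' = DIFFER
Position 4: 'i' vs 'a' = DIFFER
Total differences: 4

4


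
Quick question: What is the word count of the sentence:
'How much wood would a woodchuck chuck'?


Split into words: How | much | wood | would | a | woodchuck | chuck = 7 words.

7


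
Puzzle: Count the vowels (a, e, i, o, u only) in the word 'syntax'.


Vowels in 'syntax': a = 1 vowels.

1


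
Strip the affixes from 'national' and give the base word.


Remove suffix '-al' from 'national' to get root 'nation'.

nation


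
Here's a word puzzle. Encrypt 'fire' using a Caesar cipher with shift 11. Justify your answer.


Shift each letter by 11: f -> q, i -> t, r -> c, e -> p. Result: 'qtcp'.

qtcp


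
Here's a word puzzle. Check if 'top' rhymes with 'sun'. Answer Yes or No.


Rime (stressed vowel + following sounds) of 'top': -op = /ɒp/
Rime of 'sun': -un = /ʌn/
/ɒp/ and /ʌn/ are different ending sounds, so the words do not rhyme.

No


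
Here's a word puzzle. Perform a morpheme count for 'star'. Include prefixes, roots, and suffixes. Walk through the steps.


Decomposition: star (free morpheme) = 1 morpheme(s)

1 morphemes


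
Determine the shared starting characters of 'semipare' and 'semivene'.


Compare from the start: 4 characters match: 'semi'. Mismatch at position 5: 'p' vs 'v'.

semi


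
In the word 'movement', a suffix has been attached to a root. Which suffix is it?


The word 'movement' = 'move' (root) + '-ment' (suffix). The suffix is '-ment'.

ment


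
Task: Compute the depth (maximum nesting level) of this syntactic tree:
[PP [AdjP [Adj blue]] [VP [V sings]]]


Count bracket nesting levels:
'[' at pos 0: depth = 1
'[' at pos 4: depth = 2
'[' at pos 10: depth = 3
'[' at pos 22: depth = 2
'[' at pos 26: depth = 3
Maximum depth reached: 3

3


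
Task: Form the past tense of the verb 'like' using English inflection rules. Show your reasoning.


Apply rule: Add -d (word ends in -e). 'like' becomes 'liked'.

liked


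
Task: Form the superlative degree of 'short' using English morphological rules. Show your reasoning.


Apply superlative formation (add -est): 'short' -> 'shortest'.

shortest


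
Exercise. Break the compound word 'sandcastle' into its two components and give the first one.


Split 'sandcastle' into 'sand' + 'castle'. The first part is 'sand'.

sand


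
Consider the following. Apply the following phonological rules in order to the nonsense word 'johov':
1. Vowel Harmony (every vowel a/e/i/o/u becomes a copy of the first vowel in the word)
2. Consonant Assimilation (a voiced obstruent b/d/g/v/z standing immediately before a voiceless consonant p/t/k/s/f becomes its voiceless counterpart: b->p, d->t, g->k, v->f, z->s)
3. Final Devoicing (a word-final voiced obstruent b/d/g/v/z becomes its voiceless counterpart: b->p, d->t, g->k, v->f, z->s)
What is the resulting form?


Starting form: 'johov'
Rule 1: Vowel Harmony: all vowels already match. No change.
Rule 2: Consonant Assimilation: no voiced obstruent (b/d/g/v/z) stands immediately before a voiceless consonant (p/t/k/s/f). No change.
Rule 3: Final Devoicing: word-final voiced obstruent 'v' becomes voiceless 'f'. 'johov' -> 'johof'
Final form: 'johof'

johof


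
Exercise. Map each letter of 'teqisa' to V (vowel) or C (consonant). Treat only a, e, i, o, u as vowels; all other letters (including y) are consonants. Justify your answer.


Letter mapping: t = C, e = V, q = C, i = V, s = C, a = V.

CVCVCV


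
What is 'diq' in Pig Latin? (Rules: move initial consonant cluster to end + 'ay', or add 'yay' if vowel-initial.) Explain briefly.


'diq': move consonant cluster 'd' to end and add 'ay': 'iqday'.

iqday


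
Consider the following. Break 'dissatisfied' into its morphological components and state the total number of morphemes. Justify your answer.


Step 1: Identify prefix: 'dis' (meaning: not/apart)
Step 2: Identify root: 'satisfy'
Step 3: Identify suffix(es): 'ed'
Decomposition: dis- (prefix: not/apart) + satisfy (root) + -ed (suffix: past)
Total morphemes: 3

3 morphemes (dis- (prefix: not/apart) + satisfy (root) + -ed (suffix: past))


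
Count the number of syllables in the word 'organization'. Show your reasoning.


Break 'organization' into syllables: or-gan-i-za-tion -> or | gan | i | za | tion = 5 syllables

5 syllables


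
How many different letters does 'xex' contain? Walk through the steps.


Unique letters in 'xex': {e, x} = 2 distinct letters.

2


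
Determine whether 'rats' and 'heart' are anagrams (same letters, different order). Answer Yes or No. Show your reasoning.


Sorted letters of 'rats': 'arst'
Sorted letters of 'heart': 'aehrt'
They do not match.

No


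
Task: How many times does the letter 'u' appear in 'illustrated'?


Letter 'u' in 'illustrated': found at position(s) 4 = 1 occurrence(s).

1


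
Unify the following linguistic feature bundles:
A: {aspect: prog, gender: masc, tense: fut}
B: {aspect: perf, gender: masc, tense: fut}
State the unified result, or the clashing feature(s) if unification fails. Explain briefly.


Compare features:
aspect: A=prog vs B=perf -> CLASH
gender: A=masc vs B=masc -> unified: masc
tense: A=fut vs B=fut -> unified: fut
Clash detected on feature 'aspect' (prog vs perf); unification fails.

CLASH on 'aspect' (prog vs perf)


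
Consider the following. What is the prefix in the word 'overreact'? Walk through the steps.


The word 'overreact' = 'over' (prefix) + 'react' (root). The prefix is 'over'.

over


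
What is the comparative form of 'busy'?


Apply comparative formation (consonant + y: change y to i, add -er): 'busy' -> 'busier'.

busier


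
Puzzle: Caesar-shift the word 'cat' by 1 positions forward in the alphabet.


Shift each letter by 1: c -> d, a -> b, t -> u. Result: 'dbu'.

dbu


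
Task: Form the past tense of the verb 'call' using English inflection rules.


Apply rule: Add -ed. 'call' becomes 'called'.

called


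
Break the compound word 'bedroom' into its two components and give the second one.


Split 'bedroom' into 'bed' + 'room'. The second part is 'room'.

room


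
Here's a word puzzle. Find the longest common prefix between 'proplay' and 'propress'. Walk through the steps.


Compare from the start: 4 characters match: 'prop'. Mismatch at position 5: 'l' vs 'r'.

prop


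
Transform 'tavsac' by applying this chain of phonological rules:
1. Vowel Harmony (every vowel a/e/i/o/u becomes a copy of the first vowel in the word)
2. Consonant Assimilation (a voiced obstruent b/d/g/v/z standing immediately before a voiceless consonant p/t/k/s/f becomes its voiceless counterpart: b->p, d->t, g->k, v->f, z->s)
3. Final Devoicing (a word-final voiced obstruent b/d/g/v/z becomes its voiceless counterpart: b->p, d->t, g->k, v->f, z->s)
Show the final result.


Starting form: 'tavsac'
Rule 1: Vowel Harmony: all vowels already match. No change.
Rule 2: Consonant Assimilation: voiced obstruent before voiceless consonant becomes voiceless ('vs' -> 'fs'). 'tavsac' -> 'tafsac'
Rule 3: Final Devoicing: final consonant 'c' is not one of the voiced obstruents b/d/g/v/z. No change.
Final form: 'tafsac'

tafsac


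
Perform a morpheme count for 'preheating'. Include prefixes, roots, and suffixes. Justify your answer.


Decomposition: pre- (prefix) + heat (root) + -ing (suffix) = 3 morpheme(s)

3 morphemes


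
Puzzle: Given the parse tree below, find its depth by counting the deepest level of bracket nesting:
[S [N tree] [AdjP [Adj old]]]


Count bracket nesting levels:
'[' at pos 0: depth = 1
'[' at pos 3: depth = 2
'[' at pos 12: depth = 2
'[' at pos 18: depth = 3
Maximum depth reached: 3

3


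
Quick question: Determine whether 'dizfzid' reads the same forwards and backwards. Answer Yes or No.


Forward: 'dizfzid'
Reversed: 'dizfzid'
They are identical.

Yes


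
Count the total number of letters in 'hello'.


Spell out 'hello' and number each letter: h(1), e(2), l(3), l(4), o(5). Total: 5 letters.

5


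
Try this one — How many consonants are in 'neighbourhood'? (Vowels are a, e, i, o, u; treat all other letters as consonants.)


Consonants in 'neighbourhood': n, g, h, b, r, h, d = 7 consonants.

7


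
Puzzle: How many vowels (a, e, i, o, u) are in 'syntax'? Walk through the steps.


Vowels in 'syntax': a = 1 vowels.

1


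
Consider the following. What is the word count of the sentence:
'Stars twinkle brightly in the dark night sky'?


Split into words: Stars | twinkle | brightly | in | the | dark | night | sky = 8 words.

8


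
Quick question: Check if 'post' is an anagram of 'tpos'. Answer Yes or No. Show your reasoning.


Sorted letters of 'post': 'opst'
Sorted letters of 'tpos': 'opst'
They match.

Yes


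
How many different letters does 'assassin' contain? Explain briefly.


Unique letters in 'assassin': {a, i, n, s} = 4 distinct letters.

4


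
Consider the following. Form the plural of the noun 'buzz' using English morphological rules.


Apply rule: Add -es (sibilant/fricative ending). 'buzz' becomes 'buzzes'.

buzzes


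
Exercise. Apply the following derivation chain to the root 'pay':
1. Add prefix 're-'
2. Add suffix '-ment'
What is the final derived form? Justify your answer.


Step 1: Add prefix 're-' to 'pay' = 'repay'
Step 2: Add suffix '-ment' to 'repay' = 'repayment'

repayment


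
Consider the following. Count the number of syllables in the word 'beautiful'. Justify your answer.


Break 'beautiful' into syllables: beau-ti-ful -> beau | ti | ful = 3 syllables

3 syllables


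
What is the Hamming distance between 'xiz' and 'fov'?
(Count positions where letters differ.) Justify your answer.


Alignment:
Position 1: 'x' vs 'f' = DIFFER
Position 2: 'i' vs 'o' = DIFFER
Position 3: 'z' vs 'v' = DIFFER
Total differences: 3

3


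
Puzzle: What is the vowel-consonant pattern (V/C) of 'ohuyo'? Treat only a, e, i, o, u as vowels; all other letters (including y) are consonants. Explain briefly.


Letter mapping: o = V, h = C, u = V, y = C, o = V.

VCVCV


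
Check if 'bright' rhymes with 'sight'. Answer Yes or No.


Rime (stressed vowel + following sounds) of 'bright': -ight = /aɪt/
Rime of 'sight': -ight = /aɪt/
/aɪt/ and /aɪt/ are the same ending sound, so the words rhyme.

Yes


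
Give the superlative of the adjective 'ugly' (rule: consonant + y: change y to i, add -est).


Apply superlative formation (consonant + y: change y to i, add -est): 'ugly' -> 'ugliest'.

ugliest


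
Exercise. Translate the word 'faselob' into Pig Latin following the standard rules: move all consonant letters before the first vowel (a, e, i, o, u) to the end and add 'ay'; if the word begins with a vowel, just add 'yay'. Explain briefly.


'faselob': move consonant cluster 'f' to end and add 'ay': 'aselobfay'.

aselobfay


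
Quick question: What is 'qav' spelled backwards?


Reverse 'qav' character by character: 'vaq'.

vaq


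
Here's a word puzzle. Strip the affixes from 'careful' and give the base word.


Remove suffix '-ful' from 'careful' to get root 'care'.

care


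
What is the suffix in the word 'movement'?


The word 'movement' = 'move' (root) + '-ment' (suffix). The suffix is '-ment'.

ment


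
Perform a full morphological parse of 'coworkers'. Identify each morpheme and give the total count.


Step 1: Identify prefix: 'co' (meaning: together)
Step 2: Identify root: 'work'
Step 3: Identify suffix(es): 'er, s'
Decomposition: co- (prefix: together) + work (root) + -er (suffix: one who) + -s (plural)
Total morphemes: 4

4 morphemes (co- (prefix: together) + work (root) + -er (suffix: one who) + -s (plural))


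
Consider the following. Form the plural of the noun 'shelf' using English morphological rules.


Apply rule: Change -f to -ves. 'shelf' becomes 'shelves'.

shelves


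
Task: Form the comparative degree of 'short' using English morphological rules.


Apply comparative formation (add -er): 'short' -> 'shorter'.

shorter


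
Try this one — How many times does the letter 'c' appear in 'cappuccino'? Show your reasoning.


Letter 'c' in 'cappuccino': found at position(s) 1, 6, 7 = 3 occurrence(s).

3


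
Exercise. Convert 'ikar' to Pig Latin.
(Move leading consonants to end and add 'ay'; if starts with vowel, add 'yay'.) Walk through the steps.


'ikar' starts with a vowel, so add 'yay': 'ikaryay'.

ikaryay


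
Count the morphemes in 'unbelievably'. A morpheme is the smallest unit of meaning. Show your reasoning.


Decomposition: un- (prefix) + believe (root) + -able (suffix) + -ly (suffix) = 4 morpheme(s)

4 morphemes


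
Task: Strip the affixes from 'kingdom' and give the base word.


Remove suffix '-dom' from 'kingdom' to get root 'king'.

king


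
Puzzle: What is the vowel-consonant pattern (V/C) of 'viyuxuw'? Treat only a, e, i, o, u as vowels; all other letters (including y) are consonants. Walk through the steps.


Letter mapping: v = C, i = V, y = C, u = V, x = C, u = V, w = C.

CVCVCVC


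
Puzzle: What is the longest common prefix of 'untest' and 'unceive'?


Compare from the start: 2 characters match: 'un'. Mismatch at position 3: 't' vs 'c'.

un


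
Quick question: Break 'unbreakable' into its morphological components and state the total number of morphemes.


Step 1: Identify prefix: 'un' (meaning: not/reverse)
Step 2: Identify root: 'break'
Step 3: Identify suffix(es): 'able'
Decomposition: un- (prefix: not/reverse) + break (root) + -able (suffix: capable of)
Total morphemes: 3

3 morphemes (un- (prefix: not/reverse) + break (root) + -able (suffix: capable of))


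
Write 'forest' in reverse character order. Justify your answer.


Reverse 'forest' character by character: 'tserof'.

tserof


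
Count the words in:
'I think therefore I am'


Split into words: I | think | therefore | I | am = 5 words.

5


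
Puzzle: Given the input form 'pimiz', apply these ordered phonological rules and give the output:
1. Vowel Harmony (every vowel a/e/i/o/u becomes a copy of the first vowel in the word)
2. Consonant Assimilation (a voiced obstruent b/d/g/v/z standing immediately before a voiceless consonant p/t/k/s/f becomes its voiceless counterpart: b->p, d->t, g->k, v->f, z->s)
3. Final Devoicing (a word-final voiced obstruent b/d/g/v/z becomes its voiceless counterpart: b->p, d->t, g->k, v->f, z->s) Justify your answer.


Starting form: 'pimiz'
Rule 1: Vowel Harmony: all vowels already match. No change.
Rule 2: Consonant Assimilation: no voiced obstruent (b/d/g/v/z) stands immediately before a voiceless consonant (p/t/k/s/f). No change.
Rule 3: Final Devoicing: word-final voiced obstruent 'z' becomes voiceless 's'. 'pimiz' -> 'pimis'
Final form: 'pimis'

pimis
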